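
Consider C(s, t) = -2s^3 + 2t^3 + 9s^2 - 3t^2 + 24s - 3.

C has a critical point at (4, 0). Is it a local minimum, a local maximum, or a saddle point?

The mixed partial ∂²C/∂s∂t is 0, so the Hessian at any point is diag(C_ss, C_tt) = diag(6(-2s + 3), 6(2t - 1)).
At (4, 0): H = diag(-30, -6).
Both eigenvalues are negative, so H is negative definite: a local maximum.

local maximum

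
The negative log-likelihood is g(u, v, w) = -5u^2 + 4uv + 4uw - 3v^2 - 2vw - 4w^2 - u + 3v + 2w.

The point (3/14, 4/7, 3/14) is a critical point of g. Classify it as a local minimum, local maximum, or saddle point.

local maximum

The Hessian is constant: H = [[-10, 4, 4], [4, -6, -2], [4, -2, -8]].
Leading principal minors: Δ₁ = -10, Δ₂ = 44, Δ₃ = -280.
The minors alternate sign starting negative (−, +, −), so H is negative definite: a local maximum.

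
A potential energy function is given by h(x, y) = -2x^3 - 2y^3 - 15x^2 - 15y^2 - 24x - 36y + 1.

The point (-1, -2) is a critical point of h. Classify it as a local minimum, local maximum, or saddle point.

local maximum

The mixed partial ∂²h/∂x∂y is 0, so the Hessian at any point is diag(h_xx, h_yy) = diag(-6(2x + 5), -6(2y + 5)).
At (-1, -2): H = diag(-18, -6).
Both eigenvalues are negative, so H is negative definite: a local maximum.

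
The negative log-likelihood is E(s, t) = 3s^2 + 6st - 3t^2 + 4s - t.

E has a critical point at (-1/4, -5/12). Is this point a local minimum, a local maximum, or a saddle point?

saddle point

The Hessian of E is constant: H = [[6, 6], [6, -6]].
det(H) = 6·(-6) − 6² = -72.
Since det(H) < 0, H is indefinite and the critical point is a saddle point.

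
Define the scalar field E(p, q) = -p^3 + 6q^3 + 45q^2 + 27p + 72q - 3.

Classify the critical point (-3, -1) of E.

The mixed partial ∂²E/∂p∂q is 0, so the Hessian at any point is diag(E_pp, E_qq) = diag(-6p, 18(2q + 5)).
At (-3, -1): H = diag(18, 54).
Both eigenvalues are positive, so H is positive definite: a local minimum.

local minimum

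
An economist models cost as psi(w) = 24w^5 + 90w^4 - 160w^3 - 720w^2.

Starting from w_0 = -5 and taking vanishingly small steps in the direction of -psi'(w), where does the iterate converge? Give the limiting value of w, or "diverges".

psi'(w) = 120w(w - 2)(w + 2)(w + 3), so psi'(-5) = 25200.
Gradient descent moves in the -psi' direction, i.e. w is decreasing.
There is no critical point below w=-5, and psi' keeps the same sign, so the iterate runs off to −∞.

diverges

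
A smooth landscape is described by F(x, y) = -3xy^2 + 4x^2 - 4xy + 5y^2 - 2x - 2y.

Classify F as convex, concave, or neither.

neither

The term -3xy^2 is cubic, so the Hessian is not constant.
∂²F/∂y² = -6x + 10, which takes both signs as x varies (negative for sufficiently large x). A diagonal entry of the Hessian changing sign means the Hessian is neither positive- nor negative-semidefinite on all of R^2.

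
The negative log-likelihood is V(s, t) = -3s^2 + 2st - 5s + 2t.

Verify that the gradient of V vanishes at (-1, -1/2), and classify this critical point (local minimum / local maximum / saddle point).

∇V = (-6s + 2t - 5, 2s + 2); substituting (-1, -1/2) gives ∇V = (0, 0), so (-1, -1/2) is indeed a critical point.
The Hessian of V is constant: H = [[-6, 2], [2, 0]].
det(H) = (-6)·0 − 2² = -4.
Since det(H) < 0, H is indefinite and the critical point is a saddle point.

saddle point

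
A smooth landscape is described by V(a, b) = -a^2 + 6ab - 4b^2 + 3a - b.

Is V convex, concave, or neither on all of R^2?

V is quadratic, so its Hessian is the constant matrix H = [[-2, 6], [6, -8]].
det(H) = -20, tr(H) = -10.
det(H) < 0, so H is indefinite: neither convex nor concave.

neither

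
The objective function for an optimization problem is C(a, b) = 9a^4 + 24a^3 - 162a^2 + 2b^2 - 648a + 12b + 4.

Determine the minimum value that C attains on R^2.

C(a,b) separates as P(a) + Q(b) + 4, so its minimum is min P + min Q + 4.
P'(a) = 36(a - 3)(a + 2)(a + 3) vanishes at a ∈ {-3, -2, 3}; Q'(b) = 4b + 12 vanishes at b ∈ {-3}.
Local minima of P (where P''>0): P(-3)=567, P(3)=-2025. Local minima of Q: Q(-3)=-18.
So the global minimum of C is P(3) + Q(-3) + 4 = -2025 − 18 + 4 = -2039, attained at (3, -3).

-2039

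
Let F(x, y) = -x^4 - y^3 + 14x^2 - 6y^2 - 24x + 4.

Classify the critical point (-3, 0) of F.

local maximum

The mixed partial ∂²F/∂x∂y is 0, so the Hessian at any point is diag(F_xx, F_yy) = diag(4(-3x^2 + 7), -6(y + 2)).
At (-3, 0): H = diag(-80, -12).
Both eigenvalues are negative, so H is negative definite: a local maximum.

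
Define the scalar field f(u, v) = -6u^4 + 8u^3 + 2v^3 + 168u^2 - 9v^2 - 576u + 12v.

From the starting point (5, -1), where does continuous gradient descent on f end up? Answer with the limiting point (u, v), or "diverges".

diverges

f is separable, so gradient descent decouples: u follows -∂f/∂u, v follows -∂f/∂v.
∂f/∂u = -24(u - 3)(u - 2)(u + 4); at u=5 this is -1296, so u increases.
∂f/∂v = 6(v - 2)(v - 1); at v=-1 this is 36, so v decreases.
The u-coordinate has no critical point in that direction and runs off to infinity.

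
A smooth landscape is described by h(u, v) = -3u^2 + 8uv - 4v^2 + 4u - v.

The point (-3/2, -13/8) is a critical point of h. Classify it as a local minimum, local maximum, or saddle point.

saddle point

The Hessian of h is constant: H = [[-6, 8], [8, -8]].
det(H) = (-6)·(-8) − 8² = -16.
Since det(H) < 0, H is indefinite and the critical point is a saddle point.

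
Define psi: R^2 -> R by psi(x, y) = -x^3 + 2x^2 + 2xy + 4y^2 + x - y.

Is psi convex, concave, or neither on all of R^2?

neither

The term -x^3 is cubic, so the Hessian is not constant.
∂²psi/∂x² = -6x + 4, which takes both signs as x varies (negative for sufficiently large x). A diagonal entry of the Hessian changing sign means the Hessian is neither positive- nor negative-semidefinite on all of R^2.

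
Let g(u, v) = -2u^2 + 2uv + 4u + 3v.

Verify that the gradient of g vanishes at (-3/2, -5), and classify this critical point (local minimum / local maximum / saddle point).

∇g = (-4u + 2v + 4, 2u + 3); substituting (-3/2, -5) gives ∇g = (0, 0), so (-3/2, -5) is indeed a critical point.
The Hessian of g is constant: H = [[-4, 2], [2, 0]].
det(H) = (-4)·0 − 2² = -4.
Since det(H) < 0, H is indefinite and the critical point is a saddle point.

saddle point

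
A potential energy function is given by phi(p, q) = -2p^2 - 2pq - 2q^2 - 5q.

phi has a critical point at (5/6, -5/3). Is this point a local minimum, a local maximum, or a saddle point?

local maximum

The Hessian of phi is constant: H = [[-4, -2], [-2, -4]].
det(H) = (-4)·(-4) − (-2)² = 12.
det(H) > 0 and tr(H) = -8 < 0, so H is negative definite and the point is a local maximum.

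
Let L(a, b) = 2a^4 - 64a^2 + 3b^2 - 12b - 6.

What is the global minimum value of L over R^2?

L(a,b) separates as P(a) + Q(b) − 6, so its minimum is min P + min Q − 6.
P'(a) = 8a(a - 4)(a + 4) vanishes at a ∈ {-4, 0, 4}; Q'(b) = 6b - 12 vanishes at b ∈ {2}.
Local minima of P (where P''>0): P(-4)=-512, P(4)=-512. Local minima of Q: Q(2)=-12.
So the global minimum of L is P(-4) + Q(2) − 6 = -512 − 12 − 6 = -530, attained at (-4, 2).

-530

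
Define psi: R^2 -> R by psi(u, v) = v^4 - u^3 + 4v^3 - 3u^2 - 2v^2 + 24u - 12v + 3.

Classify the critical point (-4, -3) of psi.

The mixed partial ∂²psi/∂u∂v is 0, so the Hessian at any point is diag(psi_uu, psi_vv) = diag(-6(u + 1), 4(3v^2 + 6v - 1)).
At (-4, -3): H = diag(18, 32).
Both eigenvalues are positive, so H is positive definite: a local minimum.

local minimum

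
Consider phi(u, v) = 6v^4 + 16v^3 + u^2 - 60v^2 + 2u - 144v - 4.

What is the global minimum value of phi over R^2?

phi(u,v) separates as P(u) + Q(v) − 4, so its minimum is min P + min Q − 4.
P'(u) = 2u + 2 vanishes at u ∈ {-1}; Q'(v) = 24(v - 2)(v + 1)(v + 3) vanishes at v ∈ {-3, -1, 2}.
Local minima of P (where P''>0): P(-1)=-1. Local minima of Q: Q(-3)=-54, Q(2)=-304.
So the global minimum of phi is P(-1) + Q(2) − 4 = -1 − 304 − 4 = -309, attained at (-1, 2).

-309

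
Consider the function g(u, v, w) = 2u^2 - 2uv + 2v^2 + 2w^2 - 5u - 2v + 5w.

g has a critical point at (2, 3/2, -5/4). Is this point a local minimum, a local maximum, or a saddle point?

The Hessian is constant: H = [[4, -2, 0], [-2, 4, 0], [0, 0, 4]].
Leading principal minors: Δ₁ = 4, Δ₂ = 12, Δ₃ = 48.
All leading minors are positive, so H is positive definite: a local minimum.

local minimum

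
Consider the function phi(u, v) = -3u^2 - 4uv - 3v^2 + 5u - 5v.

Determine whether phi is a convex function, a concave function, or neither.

phi is quadratic, so its Hessian is the constant matrix H = [[-6, -4], [-4, -6]].
det(H) = 20, tr(H) = -12.
det(H) > 0 and tr(H) < 0, so H is negative definite everywhere: concave.

concave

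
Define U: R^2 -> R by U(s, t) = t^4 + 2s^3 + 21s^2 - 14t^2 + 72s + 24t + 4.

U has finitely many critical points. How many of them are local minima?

U separates as a function of s plus a function of t, so ∇U=0 decouples.
∂U/∂s = 6(s + 3)(s + 4) = 0 at s ∈ {-4, -3}; ∂U/∂t = 4(t - 2)(t - 1)(t + 3) = 0 at t ∈ {-3, 1, 2}.
The Hessian is diagonal: diag(U_ss, U_tt). Second derivatives: U_ss(-4)=-6, U_ss(-3)=6; U_tt(-3)=80, U_tt(1)=-16, U_tt(2)=20.
Local minima occur where both diagonal entries positive: (-3, -3), (-3, 2). Count: 2.

2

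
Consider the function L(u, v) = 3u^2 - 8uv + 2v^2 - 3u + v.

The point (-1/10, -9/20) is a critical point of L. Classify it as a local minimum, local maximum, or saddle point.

The Hessian of L is constant: H = [[6, -8], [-8, 4]].
det(H) = 6·4 − (-8)² = -40.
Since det(H) < 0, H is indefinite and the critical point is a saddle point.

saddle point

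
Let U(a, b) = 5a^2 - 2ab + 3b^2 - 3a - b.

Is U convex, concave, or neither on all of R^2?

U is quadratic, so its Hessian is the constant matrix H = [[10, -2], [-2, 6]].
det(H) = 56, tr(H) = 16.
det(H) > 0 and tr(H) > 0, so H is positive definite everywhere: convex.

convex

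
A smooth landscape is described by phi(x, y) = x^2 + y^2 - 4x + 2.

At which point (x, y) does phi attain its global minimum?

(2, 0)

phi(x,y) separates as P(x) + Q(y) + 2, so its minimum is min P + min Q + 2.
P'(x) = 2x - 4 vanishes at x ∈ {2}; Q'(y) = 2y vanishes at y ∈ {0}.
Local minima of P (where P''>0): P(2)=-4. Local minima of Q: Q(0)=0.
So the global minimum of phi is P(2) + Q(0) + 2 = -4 + 0 + 2 = -2, attained at (2, 0).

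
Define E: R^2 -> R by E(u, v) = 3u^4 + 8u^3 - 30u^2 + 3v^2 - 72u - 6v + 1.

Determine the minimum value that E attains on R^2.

-154

E(u,v) separates as P(u) + Q(v) + 1, so its minimum is min P + min Q + 1.
P'(u) = 12(u - 2)(u + 1)(u + 3) vanishes at u ∈ {-3, -1, 2}; Q'(v) = 6v - 6 vanishes at v ∈ {1}.
Local minima of P (where P''>0): P(-3)=-27, P(2)=-152. Local minima of Q: Q(1)=-3.
So the global minimum of E is P(2) + Q(1) + 1 = -152 − 3 + 1 = -154, attained at (2, 1).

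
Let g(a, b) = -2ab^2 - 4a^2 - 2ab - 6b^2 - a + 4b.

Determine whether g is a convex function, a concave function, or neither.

neither

The term -2ab^2 is cubic, so the Hessian is not constant.
∂²g/∂b² = -4a - 12, which takes both signs as a varies (negative for sufficiently large a). A diagonal entry of the Hessian changing sign means the Hessian is neither positive- nor negative-semidefinite on all of R^2.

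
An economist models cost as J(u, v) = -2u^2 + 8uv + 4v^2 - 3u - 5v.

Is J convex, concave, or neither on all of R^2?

neither

J is quadratic, so its Hessian is the constant matrix H = [[-4, 8], [8, 8]].
det(H) = -96, tr(H) = 4.
det(H) < 0, so H is indefinite: neither convex nor concave.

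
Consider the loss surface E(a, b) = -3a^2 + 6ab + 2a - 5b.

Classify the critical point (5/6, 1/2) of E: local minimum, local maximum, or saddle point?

saddle point

The Hessian of E is constant: H = [[-6, 6], [6, 0]].
det(H) = (-6)·0 − 6² = -36.
Since det(H) < 0, H is indefinite and the critical point is a saddle point.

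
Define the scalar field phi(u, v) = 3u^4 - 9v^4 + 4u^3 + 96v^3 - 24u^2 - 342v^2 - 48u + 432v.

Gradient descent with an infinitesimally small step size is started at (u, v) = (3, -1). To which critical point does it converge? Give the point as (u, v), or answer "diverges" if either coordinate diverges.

phi is separable, so gradient descent decouples: u follows -∂phi/∂u, v follows -∂phi/∂v.
∂phi/∂u = 12(u - 2)(u + 1)(u + 2); at u=3 this is 240, so u decreases.
∂phi/∂v = -36(v - 4)(v - 3)(v - 1); at v=-1 this is 1440, so v decreases.
The v-coordinate has no critical point in that direction and runs off to infinity.

diverges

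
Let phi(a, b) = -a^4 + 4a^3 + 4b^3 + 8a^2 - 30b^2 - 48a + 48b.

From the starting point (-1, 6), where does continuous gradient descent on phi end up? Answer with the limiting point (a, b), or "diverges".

phi is separable, so gradient descent decouples: a follows -∂phi/∂a, b follows -∂phi/∂b.
∂phi/∂a = -4(a - 3)(a - 2)(a + 2); at a=-1 this is -48, so a increases.
∂phi/∂b = 12(b - 4)(b - 1); at b=6 this is 120, so b decreases.
a converges to its nearest critical value 2 (a local min of the a-part); b converges to 4. The iterate converges to (2, 4).

(2, 4)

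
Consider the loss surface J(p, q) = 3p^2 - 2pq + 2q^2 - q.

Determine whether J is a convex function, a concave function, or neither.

convex

J is quadratic, so its Hessian is the constant matrix H = [[6, -2], [-2, 4]].
det(H) = 20, tr(H) = 10.
det(H) > 0 and tr(H) > 0, so H is positive definite everywhere: convex.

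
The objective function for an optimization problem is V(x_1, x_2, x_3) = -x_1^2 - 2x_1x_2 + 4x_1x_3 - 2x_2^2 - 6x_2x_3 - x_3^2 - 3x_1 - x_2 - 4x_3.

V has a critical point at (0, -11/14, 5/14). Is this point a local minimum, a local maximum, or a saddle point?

saddle point

The Hessian is constant: H = [[-2, -2, 4], [-2, -4, -6], [4, -6, -2]].
Leading principal minors: Δ₁ = -2, Δ₂ = 4, Δ₃ = 224.
The minors fit neither the all-positive nor the alternating-sign pattern, so H is indefinite: a saddle point.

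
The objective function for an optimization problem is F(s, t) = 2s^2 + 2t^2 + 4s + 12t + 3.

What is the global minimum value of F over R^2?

-17

F(s,t) separates as P(s) + Q(t) + 3, so its minimum is min P + min Q + 3.
P'(s) = 4s + 4 vanishes at s ∈ {-1}; Q'(t) = 4(t + 3) vanishes at t ∈ {-3}.
Local minima of P (where P''>0): P(-1)=-2. Local minima of Q: Q(-3)=-18.
So the global minimum of F is P(-1) + Q(-3) + 3 = -2 − 18 + 3 = -17, attained at (-1, -3).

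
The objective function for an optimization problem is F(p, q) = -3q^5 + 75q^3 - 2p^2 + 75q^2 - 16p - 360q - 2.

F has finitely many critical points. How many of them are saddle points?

F separates as a function of p plus a function of q, so ∇F=0 decouples.
∂F/∂p = -4(p + 4) = 0 at p ∈ {-4}; ∂F/∂q = -15(q - 4)(q - 1)(q + 2)(q + 3) = 0 at q ∈ {-3, -2, 1, 4}.
The Hessian is diagonal: diag(F_pp, F_qq). Second derivatives: F_pp(-4)=-4; F_qq(-3)=420, F_qq(-2)=-270, F_qq(1)=540, F_qq(4)=-1890.
Saddle points occur where the two diagonal entries have opposite signs: (-4, -3), (-4, 1). Count: 2.

2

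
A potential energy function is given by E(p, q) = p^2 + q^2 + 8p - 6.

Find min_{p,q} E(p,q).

-22

E(p,q) separates as A(p) + B(q) − 6, so its minimum is min A + min B − 6.
A'(p) = 2p + 8 vanishes at p ∈ {-4}; B'(q) = 2q vanishes at q ∈ {0}.
Local minima of A (where A''>0): A(-4)=-16. Local minima of B: B(0)=0.
So the global minimum of E is A(-4) + B(0) − 6 = -16 + 0 − 6 = -22, attained at (-4, 0).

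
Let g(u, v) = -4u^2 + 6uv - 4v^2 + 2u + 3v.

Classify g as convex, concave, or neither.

g is quadratic, so its Hessian is the constant matrix H = [[-8, 6], [6, -8]].
det(H) = 28, tr(H) = -16.
det(H) > 0 and tr(H) < 0, so H is negative definite everywhere: concave.

concave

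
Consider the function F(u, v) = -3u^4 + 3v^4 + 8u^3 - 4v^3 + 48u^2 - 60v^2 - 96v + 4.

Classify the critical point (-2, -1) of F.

The mixed partial ∂²F/∂u∂v is 0, so the Hessian at any point is diag(F_uu, F_vv) = diag(12(-3u^2 + 4u + 8), 12(3v^2 - 2v - 10)).
At (-2, -1): H = diag(-144, -60).
Both eigenvalues are negative, so H is negative definite: a local maximum.

local maximum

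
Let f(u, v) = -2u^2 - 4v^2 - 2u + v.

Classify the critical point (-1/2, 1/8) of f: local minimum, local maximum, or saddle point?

local maximum

The Hessian of f is constant: H = [[-4, 0], [0, -8]].
det(H) = (-4)·(-8) − 0² = 32.
det(H) > 0 and tr(H) = -12 < 0, so H is negative definite and the point is a local maximum.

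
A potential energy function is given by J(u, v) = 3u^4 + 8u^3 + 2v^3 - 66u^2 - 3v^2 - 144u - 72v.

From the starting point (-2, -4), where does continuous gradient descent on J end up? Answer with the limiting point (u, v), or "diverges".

J is separable, so gradient descent decouples: u follows -∂J/∂u, v follows -∂J/∂v.
∂J/∂u = 12(u - 3)(u + 1)(u + 4); at u=-2 this is 120, so u decreases.
∂J/∂v = 6(v - 4)(v + 3); at v=-4 this is 48, so v decreases.
The v-coordinate has no critical point in that direction and runs off to infinity.

diverges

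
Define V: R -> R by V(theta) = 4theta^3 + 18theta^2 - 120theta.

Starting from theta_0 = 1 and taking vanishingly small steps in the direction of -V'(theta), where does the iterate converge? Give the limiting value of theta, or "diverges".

V'(theta) = 12(theta - 2)(theta + 5), so V'(1) = -72.
Gradient descent moves in the -V' direction, i.e. theta is increasing.
The nearest critical point in that direction is theta = 2, where V'' = 84 > 0 (a local minimum). The iterate converges there.

2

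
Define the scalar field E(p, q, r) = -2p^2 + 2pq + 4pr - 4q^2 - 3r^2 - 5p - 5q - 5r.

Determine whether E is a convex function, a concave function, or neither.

E is quadratic, so its Hessian is the constant matrix H = [[-4, 2, 4], [2, -8, 0], [4, 0, -6]].
Leading principal minors: -4, 28, -40.
Signs alternate −, +, − ⇒ H ≺ 0 ⇒ concave.

concave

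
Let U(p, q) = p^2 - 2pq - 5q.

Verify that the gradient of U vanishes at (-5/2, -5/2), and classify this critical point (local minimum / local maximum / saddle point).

saddle point

∇U = (2p - 2q, -2p - 5); substituting (-5/2, -5/2) gives ∇U = (0, 0), so (-5/2, -5/2) is indeed a critical point.
The Hessian of U is constant: H = [[2, -2], [-2, 0]].
det(H) = 2·0 − (-2)² = -4.
Since det(H) < 0, H is indefinite and the critical point is a saddle point.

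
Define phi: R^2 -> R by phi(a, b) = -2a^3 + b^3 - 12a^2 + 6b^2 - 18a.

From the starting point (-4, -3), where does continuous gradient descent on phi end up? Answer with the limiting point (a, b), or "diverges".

(-3, 0)

phi is separable, so gradient descent decouples: a follows -∂phi/∂a, b follows -∂phi/∂b.
∂phi/∂a = -6(a + 1)(a + 3); at a=-4 this is -18, so a increases.
∂phi/∂b = 3b(b + 4); at b=-3 this is -9, so b increases.
a converges to its nearest critical value -3 (a local min of the a-part); b converges to 0. The iterate converges to (-3, 0).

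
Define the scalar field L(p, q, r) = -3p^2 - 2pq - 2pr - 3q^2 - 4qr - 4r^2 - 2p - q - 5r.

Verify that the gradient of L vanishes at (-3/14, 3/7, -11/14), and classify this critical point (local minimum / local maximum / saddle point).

local maximum

∇L = (-6p - 2q - 2r - 2, -2p - 6q - 4r - 1, -2p - 4q - 8r - 5); substituting (-3/14, 3/7, -11/14) gives ∇L = (0, 0, 0), so (-3/14, 3/7, -11/14) is indeed a critical point.
The Hessian is constant: H = [[-6, -2, -2], [-2, -6, -4], [-2, -4, -8]].
Leading principal minors: Δ₁ = -6, Δ₂ = 32, Δ₃ = -168.
The minors alternate sign starting negative (−, +, −), so H is negative definite: a local maximum.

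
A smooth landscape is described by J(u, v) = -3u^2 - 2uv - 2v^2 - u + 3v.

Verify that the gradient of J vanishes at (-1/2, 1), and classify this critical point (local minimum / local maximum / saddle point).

local maximum

∇J = (-6u - 2v - 1, -2u - 4v + 3); substituting (-1/2, 1) gives ∇J = (0, 0), so (-1/2, 1) is indeed a critical point.
The Hessian of J is constant: H = [[-6, -2], [-2, -4]].
det(H) = (-6)·(-4) − (-2)² = 20.
det(H) > 0 and tr(H) = -10 < 0, so H is negative definite and the point is a local maximum.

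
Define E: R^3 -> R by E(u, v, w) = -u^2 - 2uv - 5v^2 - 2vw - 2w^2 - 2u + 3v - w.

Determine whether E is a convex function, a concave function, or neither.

E is quadratic, so its Hessian is the constant matrix H = [[-2, -2, 0], [-2, -10, -2], [0, -2, -4]].
Leading principal minors: -2, 16, -56.
Signs alternate −, +, − ⇒ H ≺ 0 ⇒ concave.

concave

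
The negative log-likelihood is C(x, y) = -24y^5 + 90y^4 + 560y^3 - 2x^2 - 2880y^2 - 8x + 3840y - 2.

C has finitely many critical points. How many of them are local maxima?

2

C separates as a function of x plus a function of y, so ∇C=0 decouples.
∂C/∂x = -4(x + 2) = 0 at x ∈ {-2}; ∂C/∂y = -120(y - 4)(y - 2)(y - 1)(y + 4) = 0 at y ∈ {-4, 1, 2, 4}.
The Hessian is diagonal: diag(C_xx, C_yy). Second derivatives: C_xx(-2)=-4; C_yy(-4)=28800, C_yy(1)=-1800, C_yy(2)=1440, C_yy(4)=-5760.
Local maxima occur where both diagonal entries negative: (-2, 1), (-2, 4). Count: 2.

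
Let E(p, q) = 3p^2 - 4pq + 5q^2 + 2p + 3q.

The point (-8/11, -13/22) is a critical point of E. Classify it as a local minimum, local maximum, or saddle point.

local minimum

The Hessian of E is constant: H = [[6, -4], [-4, 10]].
det(H) = 6·10 − (-4)² = 44.
det(H) > 0 and tr(H) = 16 > 0, so H is positive definite and the point is a local minimum.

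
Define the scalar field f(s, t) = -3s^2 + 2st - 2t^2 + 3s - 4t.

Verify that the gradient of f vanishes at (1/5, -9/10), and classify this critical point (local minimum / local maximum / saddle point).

∇f = (-6s + 2t + 3, 2s - 4t - 4); substituting (1/5, -9/10) gives ∇f = (0, 0), so (1/5, -9/10) is indeed a critical point.
The Hessian of f is constant: H = [[-6, 2], [2, -4]].
det(H) = (-6)·(-4) − 2² = 20.
det(H) > 0 and tr(H) = -10 < 0, so H is negative definite and the point is a local maximum.

local maximum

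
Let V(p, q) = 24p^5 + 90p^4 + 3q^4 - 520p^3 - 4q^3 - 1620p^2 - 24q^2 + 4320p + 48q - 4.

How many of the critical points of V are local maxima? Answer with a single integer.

V separates as a function of p plus a function of q, so ∇V=0 decouples.
∂V/∂p = 120(p - 3)(p - 1)(p + 3)(p + 4) = 0 at p ∈ {-4, -3, 1, 3}; ∂V/∂q = 12(q - 2)(q - 1)(q + 2) = 0 at q ∈ {-2, 1, 2}.
The Hessian is diagonal: diag(V_pp, V_qq). Second derivatives: V_pp(-4)=-4200, V_pp(-3)=2880, V_pp(1)=-4800, V_pp(3)=10080; V_qq(-2)=144, V_qq(1)=-36, V_qq(2)=48.
Local maxima occur where both diagonal entries negative: (-4, 1), (1, 1). Count: 2.

2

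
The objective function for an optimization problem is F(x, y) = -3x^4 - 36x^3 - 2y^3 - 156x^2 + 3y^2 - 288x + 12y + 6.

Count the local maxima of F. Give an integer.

F separates as a function of x plus a function of y, so ∇F=0 decouples.
∂F/∂x = -12(x + 2)(x + 3)(x + 4) = 0 at x ∈ {-4, -3, -2}; ∂F/∂y = -6(y - 2)(y + 1) = 0 at y ∈ {-1, 2}.
The Hessian is diagonal: diag(F_xx, F_yy). Second derivatives: F_xx(-4)=-24, F_xx(-3)=12, F_xx(-2)=-24; F_yy(-1)=18, F_yy(2)=-18.
Local maxima occur where both diagonal entries negative: (-4, 2), (-2, 2). Count: 2.

2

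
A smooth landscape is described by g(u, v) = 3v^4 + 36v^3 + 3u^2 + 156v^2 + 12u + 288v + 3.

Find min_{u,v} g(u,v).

g(u,v) separates as P(u) + Q(v) + 3, so its minimum is min P + min Q + 3.
P'(u) = 6u + 12 vanishes at u ∈ {-2}; Q'(v) = 12(v + 2)(v + 3)(v + 4) vanishes at v ∈ {-4, -3, -2}.
Local minima of P (where P''>0): P(-2)=-12. Local minima of Q: Q(-4)=-192, Q(-2)=-192.
So the global minimum of g is P(-2) + Q(-4) + 3 = -12 − 192 + 3 = -201, attained at (-2, -4).

-201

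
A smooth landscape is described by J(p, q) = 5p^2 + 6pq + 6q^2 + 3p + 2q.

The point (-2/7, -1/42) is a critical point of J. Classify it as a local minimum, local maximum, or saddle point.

The Hessian of J is constant: H = [[10, 6], [6, 12]].
det(H) = 10·12 − 6² = 84.
det(H) > 0 and tr(H) = 22 > 0, so H is positive definite and the point is a local minimum.

local minimum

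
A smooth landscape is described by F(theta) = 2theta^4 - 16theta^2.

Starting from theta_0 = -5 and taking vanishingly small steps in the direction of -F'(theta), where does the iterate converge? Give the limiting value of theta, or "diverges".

-2

F'(theta) = 8theta(theta - 2)(theta + 2), so F'(-5) = -840.
Gradient descent moves in the -F' direction, i.e. theta is increasing.
The nearest critical point in that direction is theta = -2, where F'' = 64 > 0 (a local minimum). The iterate converges there.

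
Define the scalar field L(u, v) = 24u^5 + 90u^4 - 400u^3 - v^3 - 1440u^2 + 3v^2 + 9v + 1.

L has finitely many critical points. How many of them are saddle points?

4

L separates as a function of u plus a function of v, so ∇L=0 decouples.
∂L/∂u = 120u(u - 3)(u + 2)(u + 4) = 0 at u ∈ {-4, -2, 0, 3}; ∂L/∂v = -3(v - 3)(v + 1) = 0 at v ∈ {-1, 3}.
The Hessian is diagonal: diag(L_uu, L_vv). Second derivatives: L_uu(-4)=-6720, L_uu(-2)=2400, L_uu(0)=-2880, L_uu(3)=12600; L_vv(-1)=12, L_vv(3)=-12.
Saddle points occur where the two diagonal entries have opposite signs: (-4, -1), (-2, 3), (0, -1), (3, 3). Count: 4.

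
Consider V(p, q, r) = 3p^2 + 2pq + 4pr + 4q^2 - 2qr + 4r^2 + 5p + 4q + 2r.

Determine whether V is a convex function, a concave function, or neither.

convex

V is quadratic, so its Hessian is the constant matrix H = [[6, 2, 4], [2, 8, -2], [4, -2, 8]].
Leading principal minors: 6, 44, 168.
All positive ⇒ H ≻ 0 ⇒ convex.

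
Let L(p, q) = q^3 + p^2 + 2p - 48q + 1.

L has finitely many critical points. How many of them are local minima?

L separates as a function of p plus a function of q, so ∇L=0 decouples.
∂L/∂p = 2(p + 1) = 0 at p ∈ {-1}; ∂L/∂q = 3(q - 4)(q + 4) = 0 at q ∈ {-4, 4}.
The Hessian is diagonal: diag(L_pp, L_qq). Second derivatives: L_pp(-1)=2; L_qq(-4)=-24, L_qq(4)=24.
Local minima occur where both diagonal entries positive: (-1, 4). Count: 1.

1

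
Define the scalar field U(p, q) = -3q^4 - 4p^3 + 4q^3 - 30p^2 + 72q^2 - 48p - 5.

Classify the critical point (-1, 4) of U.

local maximum

The mixed partial ∂²U/∂p∂q is 0, so the Hessian at any point is diag(U_pp, U_qq) = diag(-12(2p + 5), 12(-3q^2 + 2q + 12)).
At (-1, 4): H = diag(-36, -336).
Both eigenvalues are negative, so H is negative definite: a local maximum.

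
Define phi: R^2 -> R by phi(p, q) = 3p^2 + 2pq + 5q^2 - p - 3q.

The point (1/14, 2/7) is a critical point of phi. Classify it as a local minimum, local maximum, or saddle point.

The Hessian of phi is constant: H = [[6, 2], [2, 10]].
det(H) = 6·10 − 2² = 56.
det(H) > 0 and tr(H) = 16 > 0, so H is positive definite and the point is a local minimum.

local minimum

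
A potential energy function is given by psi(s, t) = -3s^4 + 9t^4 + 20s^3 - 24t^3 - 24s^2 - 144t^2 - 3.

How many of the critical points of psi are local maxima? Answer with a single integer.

psi separates as a function of s plus a function of t, so ∇psi=0 decouples.
∂psi/∂s = -12s(s - 4)(s - 1) = 0 at s ∈ {0, 1, 4}; ∂psi/∂t = 36t(t - 4)(t + 2) = 0 at t ∈ {-2, 0, 4}.
The Hessian is diagonal: diag(psi_ss, psi_tt). Second derivatives: psi_ss(0)=-48, psi_ss(1)=36, psi_ss(4)=-144; psi_tt(-2)=432, psi_tt(0)=-288, psi_tt(4)=864.
Local maxima occur where both diagonal entries negative: (0, 0), (4, 0). Count: 2.

2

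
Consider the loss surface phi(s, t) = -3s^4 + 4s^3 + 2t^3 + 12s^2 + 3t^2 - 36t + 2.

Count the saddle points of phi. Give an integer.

phi separates as a function of s plus a function of t, so ∇phi=0 decouples.
∂phi/∂s = -12s(s - 2)(s + 1) = 0 at s ∈ {-1, 0, 2}; ∂phi/∂t = 6(t - 2)(t + 3) = 0 at t ∈ {-3, 2}.
The Hessian is diagonal: diag(phi_ss, phi_tt). Second derivatives: phi_ss(-1)=-36, phi_ss(0)=24, phi_ss(2)=-72; phi_tt(-3)=-30, phi_tt(2)=30.
Saddle points occur where the two diagonal entries have opposite signs: (-1, 2), (0, -3), (2, 2). Count: 3.

3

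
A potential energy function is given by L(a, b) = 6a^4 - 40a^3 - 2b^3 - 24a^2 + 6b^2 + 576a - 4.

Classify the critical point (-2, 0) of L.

local minimum

The mixed partial ∂²L/∂a∂b is 0, so the Hessian at any point is diag(L_aa, L_bb) = diag(24(3a^2 - 10a - 2), 12(-b + 1)).
At (-2, 0): H = diag(720, 12).
Both eigenvalues are positive, so H is positive definite: a local minimum.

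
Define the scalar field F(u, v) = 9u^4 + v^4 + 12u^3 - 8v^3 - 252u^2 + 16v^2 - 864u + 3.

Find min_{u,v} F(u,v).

-4413

F(u,v) separates as P(u) + Q(v) + 3, so its minimum is min P + min Q + 3.
P'(u) = 36(u - 4)(u + 2)(u + 3) vanishes at u ∈ {-3, -2, 4}; Q'(v) = 4v(v - 4)(v - 2) vanishes at v ∈ {0, 2, 4}.
Local minima of P (where P''>0): P(-3)=729, P(4)=-4416. Local minima of Q: Q(0)=0, Q(4)=0.
So the global minimum of F is P(4) + Q(0) + 3 = -4416 + 0 + 3 = -4413, attained at (4, 0).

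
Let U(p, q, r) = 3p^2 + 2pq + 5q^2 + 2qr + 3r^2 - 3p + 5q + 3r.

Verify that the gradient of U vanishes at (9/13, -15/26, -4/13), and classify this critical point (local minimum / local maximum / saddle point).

∇U = (6p + 2q - 3, 2p + 10q + 2r + 5, 2q + 6r + 3); substituting (9/13, -15/26, -4/13) gives ∇U = (0, 0, 0), so (9/13, -15/26, -4/13) is indeed a critical point.
The Hessian is constant: H = [[6, 2, 0], [2, 10, 2], [0, 2, 6]].
Leading principal minors: Δ₁ = 6, Δ₂ = 56, Δ₃ = 312.
All leading minors are positive, so H is positive definite: a local minimum.

local minimum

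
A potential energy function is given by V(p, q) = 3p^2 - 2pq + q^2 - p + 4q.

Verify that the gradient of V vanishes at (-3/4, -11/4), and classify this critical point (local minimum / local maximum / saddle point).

local minimum

∇V = (6p - 2q - 1, -2p + 2q + 4); substituting (-3/4, -11/4) gives ∇V = (0, 0), so (-3/4, -11/4) is indeed a critical point.
The Hessian of V is constant: H = [[6, -2], [-2, 2]].
det(H) = 6·2 − (-2)² = 8.
det(H) > 0 and tr(H) = 8 > 0, so H is positive definite and the point is a local minimum.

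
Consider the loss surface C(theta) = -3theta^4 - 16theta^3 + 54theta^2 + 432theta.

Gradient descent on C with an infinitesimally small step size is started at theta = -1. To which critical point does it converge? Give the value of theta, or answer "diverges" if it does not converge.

C'(theta) = -12(theta - 3)(theta + 3)(theta + 4), so C'(-1) = 288.
Gradient descent moves in the -C' direction, i.e. theta is decreasing.
The nearest critical point in that direction is theta = -3, where C'' = 72 > 0 (a local minimum). The iterate converges there.

-3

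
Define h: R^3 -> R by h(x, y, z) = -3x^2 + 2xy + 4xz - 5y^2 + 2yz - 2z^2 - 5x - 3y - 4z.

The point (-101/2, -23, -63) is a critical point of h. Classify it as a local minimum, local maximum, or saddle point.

local maximum

The Hessian is constant: H = [[-6, 2, 4], [2, -10, 2], [4, 2, -4]].
Leading principal minors: Δ₁ = -6, Δ₂ = 56, Δ₃ = -8.
The minors alternate sign starting negative (−, +, −), so H is negative definite: a local maximum.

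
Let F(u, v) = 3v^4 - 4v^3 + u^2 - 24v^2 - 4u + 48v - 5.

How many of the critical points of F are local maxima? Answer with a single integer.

F separates as a function of u plus a function of v, so ∇F=0 decouples.
∂F/∂u = 2(u - 2) = 0 at u ∈ {2}; ∂F/∂v = 12(v - 2)(v - 1)(v + 2) = 0 at v ∈ {-2, 1, 2}.
The Hessian is diagonal: diag(F_uu, F_vv). Second derivatives: F_uu(2)=2; F_vv(-2)=144, F_vv(1)=-36, F_vv(2)=48.
Local maxima occur where both diagonal entries negative: none. Count: 0.

0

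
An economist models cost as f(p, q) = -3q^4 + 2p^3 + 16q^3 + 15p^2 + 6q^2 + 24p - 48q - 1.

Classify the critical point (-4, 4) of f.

local maximum

The mixed partial ∂²f/∂p∂q is 0, so the Hessian at any point is diag(f_pp, f_qq) = diag(6(2p + 5), 12(-3q^2 + 8q + 1)).
At (-4, 4): H = diag(-18, -180).
Both eigenvalues are negative, so H is negative definite: a local maximum.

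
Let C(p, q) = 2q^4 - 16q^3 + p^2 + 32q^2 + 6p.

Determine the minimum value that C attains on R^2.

-9

C(p,q) separates as A(p) + B(q), so its minimum is min A + min B.
A'(p) = 2p + 6 vanishes at p ∈ {-3}; B'(q) = 8q(q - 4)(q - 2) vanishes at q ∈ {0, 2, 4}.
Local minima of A (where A''>0): A(-3)=-9. Local minima of B: B(0)=0, B(4)=0.
So the global minimum of C is A(-3) + B(0) = -9 + 0 = -9, attained at (-3, 0).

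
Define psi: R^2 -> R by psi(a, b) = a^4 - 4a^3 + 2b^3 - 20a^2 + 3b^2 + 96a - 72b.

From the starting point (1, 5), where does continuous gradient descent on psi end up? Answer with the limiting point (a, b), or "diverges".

psi is separable, so gradient descent decouples: a follows -∂psi/∂a, b follows -∂psi/∂b.
∂psi/∂a = 4(a - 4)(a - 2)(a + 3); at a=1 this is 48, so a decreases.
∂psi/∂b = 6(b - 3)(b + 4); at b=5 this is 108, so b decreases.
a converges to its nearest critical value -3 (a local min of the a-part); b converges to 3. The iterate converges to (-3, 3).

(-3, 3)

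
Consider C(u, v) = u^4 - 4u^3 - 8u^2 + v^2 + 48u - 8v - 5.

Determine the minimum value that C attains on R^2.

-101

C(u,v) separates as P(u) + Q(v) − 5, so its minimum is min P + min Q − 5.
P'(u) = 4(u - 3)(u - 2)(u + 2) vanishes at u ∈ {-2, 2, 3}; Q'(v) = 2v - 8 vanishes at v ∈ {4}.
Local minima of P (where P''>0): P(-2)=-80, P(3)=45. Local minima of Q: Q(4)=-16.
So the global minimum of C is P(-2) + Q(4) − 5 = -80 − 16 − 5 = -101, attained at (-2, 4).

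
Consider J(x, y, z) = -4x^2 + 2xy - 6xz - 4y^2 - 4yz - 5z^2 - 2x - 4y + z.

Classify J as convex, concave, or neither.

concave

J is quadratic, so its Hessian is the constant matrix H = [[-8, 2, -6], [2, -8, -4], [-6, -4, -10]].
Leading principal minors: -8, 60, -88.
Signs alternate −, +, − ⇒ H ≺ 0 ⇒ concave.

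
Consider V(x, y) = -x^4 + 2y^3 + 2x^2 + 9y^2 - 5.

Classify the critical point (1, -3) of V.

local maximum

The mixed partial ∂²V/∂x∂y is 0, so the Hessian at any point is diag(V_xx, V_yy) = diag(4(-3x^2 + 1), 6(2y + 3)).
At (1, -3): H = diag(-8, -18).
Both eigenvalues are negative, so H is negative definite: a local maximum.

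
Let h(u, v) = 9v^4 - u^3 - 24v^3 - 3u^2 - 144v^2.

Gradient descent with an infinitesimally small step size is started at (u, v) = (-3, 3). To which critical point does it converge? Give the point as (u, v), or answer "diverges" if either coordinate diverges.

(-2, 4)

h is separable, so gradient descent decouples: u follows -∂h/∂u, v follows -∂h/∂v.
∂h/∂u = -3u(u + 2); at u=-3 this is -9, so u increases.
∂h/∂v = 36v(v - 4)(v + 2); at v=3 this is -540, so v increases.
u converges to its nearest critical value -2 (a local min of the u-part); v converges to 4. The iterate converges to (-2, 4).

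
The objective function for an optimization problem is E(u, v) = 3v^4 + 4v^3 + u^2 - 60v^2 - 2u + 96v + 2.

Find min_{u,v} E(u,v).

E(u,v) separates as P(u) + Q(v) + 2, so its minimum is min P + min Q + 2.
P'(u) = 2u - 2 vanishes at u ∈ {1}; Q'(v) = 12(v - 2)(v - 1)(v + 4) vanishes at v ∈ {-4, 1, 2}.
Local minima of P (where P''>0): P(1)=-1. Local minima of Q: Q(-4)=-832, Q(2)=32.
So the global minimum of E is P(1) + Q(-4) + 2 = -1 − 832 + 2 = -831, attained at (1, -4).

-831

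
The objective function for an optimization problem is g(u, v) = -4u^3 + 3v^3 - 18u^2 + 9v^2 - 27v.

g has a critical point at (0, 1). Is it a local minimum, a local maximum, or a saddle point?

The mixed partial ∂²g/∂u∂v is 0, so the Hessian at any point is diag(g_uu, g_vv) = diag(-12(2u + 3), 18(v + 1)).
At (0, 1): H = diag(-36, 36).
The eigenvalues have opposite signs, so H is indefinite: a saddle point.

saddle point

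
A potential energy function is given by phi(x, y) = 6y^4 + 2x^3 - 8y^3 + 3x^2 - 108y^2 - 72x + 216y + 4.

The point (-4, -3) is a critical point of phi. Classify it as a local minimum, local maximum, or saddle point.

saddle point

The mixed partial ∂²phi/∂x∂y is 0, so the Hessian at any point is diag(phi_xx, phi_yy) = diag(6(2x + 1), 24(3y^2 - 2y - 9)).
At (-4, -3): H = diag(-42, 576).
The eigenvalues have opposite signs, so H is indefinite: a saddle point.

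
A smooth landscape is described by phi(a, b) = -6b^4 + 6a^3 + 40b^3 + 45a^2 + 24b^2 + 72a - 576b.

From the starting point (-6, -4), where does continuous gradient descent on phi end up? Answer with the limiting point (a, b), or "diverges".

diverges

phi is separable, so gradient descent decouples: a follows -∂phi/∂a, b follows -∂phi/∂b.
∂phi/∂a = 18(a + 1)(a + 4); at a=-6 this is 180, so a decreases.
∂phi/∂b = -24(b - 4)(b - 3)(b + 2); at b=-4 this is 2688, so b decreases.
The a-coordinate has no critical point in that direction and runs off to infinity.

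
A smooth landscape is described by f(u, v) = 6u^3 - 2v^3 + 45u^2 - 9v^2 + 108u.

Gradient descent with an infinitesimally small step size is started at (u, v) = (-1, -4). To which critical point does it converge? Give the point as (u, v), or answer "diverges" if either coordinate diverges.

f is separable, so gradient descent decouples: u follows -∂f/∂u, v follows -∂f/∂v.
∂f/∂u = 18(u + 2)(u + 3); at u=-1 this is 36, so u decreases.
∂f/∂v = -6v(v + 3); at v=-4 this is -24, so v increases.
u converges to its nearest critical value -2 (a local min of the u-part); v converges to -3. The iterate converges to (-2, -3).

(-2, -3)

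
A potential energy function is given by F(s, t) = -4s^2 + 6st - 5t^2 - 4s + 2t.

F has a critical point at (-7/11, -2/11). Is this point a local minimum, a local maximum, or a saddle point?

The Hessian of F is constant: H = [[-8, 6], [6, -10]].
det(H) = (-8)·(-10) − 6² = 44.
det(H) > 0 and tr(H) = -18 < 0, so H is negative definite and the point is a local maximum.

local maximum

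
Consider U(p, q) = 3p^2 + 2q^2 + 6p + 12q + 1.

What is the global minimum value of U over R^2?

U(p,q) separates as A(p) + B(q) + 1, so its minimum is min A + min B + 1.
A'(p) = 6p + 6 vanishes at p ∈ {-1}; B'(q) = 4q + 12 vanishes at q ∈ {-3}.
Local minima of A (where A''>0): A(-1)=-3. Local minima of B: B(-3)=-18.
So the global minimum of U is A(-1) + B(-3) + 1 = -3 − 18 + 1 = -20, attained at (-1, -3).

-20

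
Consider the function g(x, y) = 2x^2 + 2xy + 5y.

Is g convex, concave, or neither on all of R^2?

g is quadratic, so its Hessian is the constant matrix H = [[4, 2], [2, 0]].
det(H) = -4, tr(H) = 4.
det(H) < 0, so H is indefinite: neither convex nor concave.

neither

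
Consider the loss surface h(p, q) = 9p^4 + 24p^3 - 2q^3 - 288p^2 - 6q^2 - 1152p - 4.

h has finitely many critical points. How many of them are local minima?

h separates as a function of p plus a function of q, so ∇h=0 decouples.
∂h/∂p = 36(p - 4)(p + 2)(p + 4) = 0 at p ∈ {-4, -2, 4}; ∂h/∂q = -6q(q + 2) = 0 at q ∈ {-2, 0}.
The Hessian is diagonal: diag(h_pp, h_qq). Second derivatives: h_pp(-4)=576, h_pp(-2)=-432, h_pp(4)=1728; h_qq(-2)=12, h_qq(0)=-12.
Local minima occur where both diagonal entries positive: (-4, -2), (4, -2). Count: 2.

2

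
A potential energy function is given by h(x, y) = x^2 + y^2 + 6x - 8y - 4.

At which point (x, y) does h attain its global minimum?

(-3, 4)

h(x,y) separates as P(x) + Q(y) − 4, so its minimum is min P + min Q − 4.
P'(x) = 2x + 6 vanishes at x ∈ {-3}; Q'(y) = 2y - 8 vanishes at y ∈ {4}.
Local minima of P (where P''>0): P(-3)=-9. Local minima of Q: Q(4)=-16.
So the global minimum of h is P(-3) + Q(4) − 4 = -9 − 16 − 4 = -29, attained at (-3, 4).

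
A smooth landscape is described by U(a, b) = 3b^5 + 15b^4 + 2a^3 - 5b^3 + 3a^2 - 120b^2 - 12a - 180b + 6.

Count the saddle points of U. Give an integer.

4

U separates as a function of a plus a function of b, so ∇U=0 decouples.
∂U/∂a = 6(a - 1)(a + 2) = 0 at a ∈ {-2, 1}; ∂U/∂b = 15(b - 2)(b + 1)(b + 2)(b + 3) = 0 at b ∈ {-3, -2, -1, 2}.
The Hessian is diagonal: diag(U_aa, U_bb). Second derivatives: U_aa(-2)=-18, U_aa(1)=18; U_bb(-3)=-150, U_bb(-2)=60, U_bb(-1)=-90, U_bb(2)=900.
Saddle points occur where the two diagonal entries have opposite signs: (-2, -2), (-2, 2), (1, -3), (1, -1). Count: 4.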